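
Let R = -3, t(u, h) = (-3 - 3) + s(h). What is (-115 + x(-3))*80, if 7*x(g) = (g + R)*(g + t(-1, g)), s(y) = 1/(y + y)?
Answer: -60000/7 ≈ -8571.4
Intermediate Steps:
s(y) = 1/(2*y)
t(u, h) = -6 + 1/(2*h) (t(u, h) = (-3 - 3) + 1/(2*h) = -6 + 1/(2*h))
x(g) = (-3 + g)*(-6 + g + 1/(2*g))/7 (x(g) = ((g - 3)*(g + (-6 + 1/(2*g))))/7 = ((-3 + g)*(-6 + g + 1/(2*g)))/7 = (-3 + g)*(-6 + g + 1/(2*g))/7)
(-115 + x(-3))*80 = (-115 + (1/14)*(-3 - 18*(-3)**2 + 2*(-3)**3 + 37*(-3))/(-3))*80 = (-115 + (1/14)*(-1/3)*(-3 - 18*9 + 2*(-27) - 111))*80 = (-115 + (1/14)*(-1/3)*(-3 - 162 - 54 - 111))*80 = (-115 + (1/14)*(-1/3)*(-330))*80 = (-115 + 55/7)*80 = -750/7*80 = -60000/7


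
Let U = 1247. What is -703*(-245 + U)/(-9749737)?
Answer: 704406/9749737 ≈ 0.072249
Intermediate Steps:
-703*(-245 + U)/(-9749737) = -703*(-245 + 1247)/(-9749737) = -703*1002*(-1/9749737) = -704406*(-1/9749737) = 704406/9749737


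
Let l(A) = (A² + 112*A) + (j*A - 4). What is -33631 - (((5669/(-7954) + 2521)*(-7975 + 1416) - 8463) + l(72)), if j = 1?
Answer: 131178006299/7954 ≈ 1.6492e+7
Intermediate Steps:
l(A) = -4 + A² + 113*A (l(A) = (A² + 112*A) + (1*A - 4) = (A² + 112*A) + (A - 4) = (A² + 112*A) + (-4 + A) = -4 + A² + 113*A)
-33631 - (((5669/(-7954) + 2521)*(-7975 + 1416) - 8463) + l(72)) = -33631 - (((5669/(-7954) + 2521)*(-7975 + 1416) - 8463) + (-4 + 72² + 113*72)) = -33631 - (((5669*(-1/7954) + 2521)*(-6559) - 8463) + (-4 + 5184 + 8136)) = -33631 - (((-5669/7954 + 2521)*(-6559) - 8463) + 13316) = -33631 - (((20046365/7954)*(-6559) - 8463) + 13316) = -33631 - ((-131484108035/7954 - 8463) + 13316) = -33631 - (-131551422737/7954 + 13316) = -33631 - 1*(-131445507273/7954) = -33631 + 131445507273/7954 = 131178006299/7954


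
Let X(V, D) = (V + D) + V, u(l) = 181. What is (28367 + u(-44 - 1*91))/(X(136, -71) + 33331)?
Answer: 7137/8383 ≈ 0.85137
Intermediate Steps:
X(V, D) = D + 2*V (X(V, D) = (D + V) + V = D + 2*V)
(28367 + u(-44 - 1*91))/(X(136, -71) + 33331) = (28367 + 181)/((-71 + 2*136) + 33331) = 28548/((-71 + 272) + 33331) = 28548/(201 + 33331) = 28548/33532 = 28548*(1/33532) = 7137/8383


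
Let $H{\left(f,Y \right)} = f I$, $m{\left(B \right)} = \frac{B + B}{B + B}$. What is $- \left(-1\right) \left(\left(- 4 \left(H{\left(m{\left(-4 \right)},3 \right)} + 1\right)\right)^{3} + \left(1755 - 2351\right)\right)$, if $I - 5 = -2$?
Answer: $-4692$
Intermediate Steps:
$I = 3$ ($I = 5 - 2 = 3$)
$m{\left(B \right)} = 1$ ($m{\left(B \right)} = \frac{2 B}{2 B} = 2 B \frac{1}{2 B} = 1$)
$H{\left(f,Y \right)} = 3 f$ ($H{\left(f,Y \right)} = f 3 = 3 f$)
$- \left(-1\right) \left(\left(- 4 \left(H{\left(m{\left(-4 \right)},3 \right)} + 1\right)\right)^{3} + \left(1755 - 2351\right)\right) = - \left(-1\right) \left(\left(- 4 \left(3 \cdot 1 + 1\right)\right)^{3} + \left(1755 - 2351\right)\right) = - \left(-1\right) \left(\left(- 4 \left(3 + 1\right)\right)^{3} - 596\right) = - \left(-1\right) \left(\left(\left(-4\right) 4\right)^{3} - 596\right) = - \left(-1\right) \left(\left(-16\right)^{3} - 596\right) = - \left(-1\right) \left(-4096 - 596\right) = - \left(-1\right) \left(-4692\right) = \left(-1\right) 4692 = -4692$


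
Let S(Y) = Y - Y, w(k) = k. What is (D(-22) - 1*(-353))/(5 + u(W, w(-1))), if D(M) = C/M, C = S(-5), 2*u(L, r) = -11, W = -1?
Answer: -706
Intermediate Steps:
S(Y) = 0
u(L, r) = -11/2 (u(L, r) = (1/2)*(-11) = -11/2)
C = 0
D(M) = 0 (D(M) = 0/M = 0)
(D(-22) - 1*(-353))/(5 + u(W, w(-1))) = (0 - 1*(-353))/(5 - 11/2) = (0 + 353)/(-1/2) = 353*(-2) = -706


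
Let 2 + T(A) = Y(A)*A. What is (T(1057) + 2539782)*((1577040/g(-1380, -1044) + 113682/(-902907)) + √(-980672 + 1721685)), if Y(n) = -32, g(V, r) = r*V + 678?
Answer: 175425196315631048/72302685777 + 2505956*√741013 ≈ 2.1596e+9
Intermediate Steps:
g(V, r) = 678 + V*r (g(V, r) = V*r + 678 = 678 + V*r)
T(A) = -2 - 32*A
(T(1057) + 2539782)*((1577040/g(-1380, -1044) + 113682/(-902907)) + √(-980672 + 1721685)) = ((-2 - 32*1057) + 2539782)*((1577040/(678 - 1380*(-1044)) + 113682/(-902907)) + √(-980672 + 1721685)) = ((-2 - 33824) + 2539782)*((1577040/(678 + 1440720) + 113682*(-1/902907)) + √741013) = (-33826 + 2539782)*((1577040/1441398 - 37894/300969) + √741013) = 2505956*((1577040*(1/1441398) - 37894/300969) + √741013) = 2505956*((262840/240233 - 37894/300969) + √741013) = 2505956*(70003302658/72302685777 + √741013) = 175425196315631048/72302685777 + 2505956*√741013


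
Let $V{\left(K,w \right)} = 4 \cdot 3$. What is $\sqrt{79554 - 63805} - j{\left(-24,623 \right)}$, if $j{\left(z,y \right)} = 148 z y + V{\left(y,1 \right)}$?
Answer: $2212884 + \sqrt{15749} \approx 2.213 \cdot 10^{6}$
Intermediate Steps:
$V{\left(K,w \right)} = 12$
$j{\left(z,y \right)} = 12 + 148 y z$ ($j{\left(z,y \right)} = 148 z y + 12 = 148 y z + 12 = 12 + 148 y z$)
$\sqrt{79554 - 63805} - j{\left(-24,623 \right)} = \sqrt{79554 - 63805} - \left(12 + 148 \cdot 623 \left(-24\right)\right) = \sqrt{15749} - \left(12 - 2212896\right) = \sqrt{15749} - -2212884 = \sqrt{15749} + 2212884 = 2212884 + \sqrt{15749}$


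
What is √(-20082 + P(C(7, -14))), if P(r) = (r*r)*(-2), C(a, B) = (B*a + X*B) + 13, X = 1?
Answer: 2*I*√9921 ≈ 199.21*I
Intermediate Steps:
C(a, B) = 13 + B + B*a (C(a, B) = (B*a + 1*B) + 13 = (B*a + B) + 13 = (B + B*a) + 13 = 13 + B + B*a)
P(r) = -2*r² (P(r) = r²*(-2) = -2*r²)
√(-20082 + P(C(7, -14))) = √(-20082 - 2*(13 - 14 - 14*7)²) = √(-20082 - 2*(13 - 14 - 98)²) = √(-20082 - 2*(-99)²) = √(-20082 - 2*9801) = √(-20082 - 19602) = √(-39684) = 2*I*√9921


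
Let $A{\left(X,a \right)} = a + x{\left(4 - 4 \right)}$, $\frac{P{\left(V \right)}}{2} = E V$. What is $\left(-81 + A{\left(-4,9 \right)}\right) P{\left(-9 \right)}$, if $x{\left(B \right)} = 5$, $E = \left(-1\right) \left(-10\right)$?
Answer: $12060$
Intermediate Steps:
$E = 10$
$P{\left(V \right)} = 20 V$ ($P{\left(V \right)} = 2 \cdot 10 V = 20 V$)
$A{\left(X,a \right)} = 5 + a$ ($A{\left(X,a \right)} = a + 5 = 5 + a$)
$\left(-81 + A{\left(-4,9 \right)}\right) P{\left(-9 \right)} = \left(-81 + \left(5 + 9\right)\right) 20 \left(-9\right) = \left(-81 + 14\right) \left(-180\right) = \left(-67\right) \left(-180\right) = 12060$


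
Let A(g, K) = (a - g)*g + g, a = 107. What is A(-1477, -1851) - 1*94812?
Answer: -2435857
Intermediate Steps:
A(g, K) = g + g*(107 - g) (A(g, K) = (107 - g)*g + g = g*(107 - g) + g = g + g*(107 - g))
A(-1477, -1851) - 1*94812 = -1477*(108 - 1*(-1477)) - 1*94812 = -1477*(108 + 1477) - 94812 = -1477*1585 - 94812 = -2341045 - 94812 = -2435857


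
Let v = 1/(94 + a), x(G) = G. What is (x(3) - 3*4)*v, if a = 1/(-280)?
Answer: -840/8773 ≈ -0.095748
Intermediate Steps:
a = -1/280 ≈ -0.0035714
v = 280/26319 (v = 1/(94 - 1/280) = 1/(26319/280) = 280/26319 ≈ 0.010639)
(x(3) - 3*4)*v = (3 - 3*4)*(280/26319) = (3 - 12)*(280/26319) = -9*280/26319 = -840/8773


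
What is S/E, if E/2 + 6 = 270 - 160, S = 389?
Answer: 389/208 ≈ 1.8702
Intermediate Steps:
E = 208 (E = -12 + 2*(270 - 160) = -12 + 2*110 = -12 + 220 = 208)
S/E = 389/208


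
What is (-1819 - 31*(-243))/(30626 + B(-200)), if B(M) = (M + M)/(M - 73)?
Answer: 779961/4180649 ≈ 0.18656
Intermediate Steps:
B(M) = 2*M/(-73 + M) (B(M) = (2*M)/(-73 + M) = 2*M/(-73 + M))
(-1819 - 31*(-243))/(30626 + B(-200)) = (-1819 - 31*(-243))/(30626 + 2*(-200)/(-73 - 200)) = (-1819 + 7533)/(30626 + 2*(-200)/(-273)) = 5714/(30626 + 2*(-200)*(-1/273)) = 5714/(30626 + 400/273) = 5714/(8361298/273) = 5714*(273/8361298) = 779961/4180649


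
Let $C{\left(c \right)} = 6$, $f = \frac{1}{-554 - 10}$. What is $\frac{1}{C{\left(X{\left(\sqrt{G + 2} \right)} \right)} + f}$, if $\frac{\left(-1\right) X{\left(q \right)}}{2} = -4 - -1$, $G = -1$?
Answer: $\frac{564}{3383} \approx 0.16672$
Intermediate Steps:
$X{\left(q \right)} = 6$ ($X{\left(q \right)} = - 2 \left(-4 - -1\right) = - 2 \left(-4 + 1\right) = \left(-2\right) \left(-3\right) = 6$)
$f = - \frac{1}{564}$ ($f = \frac{1}{-564} = - \frac{1}{564} \approx -0.0017731$)
$\frac{1}{C{\left(X{\left(\sqrt{G + 2} \right)} \right)} + f} = \frac{1}{6 - \frac{1}{564}} = \frac{1}{\frac{3383}{564}} = \frac{564}{3383}$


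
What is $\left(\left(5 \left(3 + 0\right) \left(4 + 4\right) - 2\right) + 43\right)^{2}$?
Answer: $25921$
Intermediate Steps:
$\left(\left(5 \left(3 + 0\right) \left(4 + 4\right) - 2\right) + 43\right)^{2} = \left(\left(5 \cdot 3 \cdot 8 - 2\right) + 43\right)^{2} = \left(\left(5 \cdot 24 - 2\right) + 43\right)^{2} = \left(\left(120 - 2\right) + 43\right)^{2} = \left(118 + 43\right)^{2} = 161^{2} = 25921$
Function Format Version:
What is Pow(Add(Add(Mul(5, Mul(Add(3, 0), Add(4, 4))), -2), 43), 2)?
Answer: 25921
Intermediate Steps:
Pow(Add(Add(Mul(5, Mul(Add(3, 0), Add(4, 4))), -2), 43), 2) = Pow(Add(Add(Mul(5, Mul(3, 8)), -2), 43), 2) = Pow(Add(Add(Mul(5, 24), -2), 43), 2) = Pow(Add(Add(120, -2), 43), 2) = Pow(Add(118, 43), 2) = Pow(161, 2) = 25921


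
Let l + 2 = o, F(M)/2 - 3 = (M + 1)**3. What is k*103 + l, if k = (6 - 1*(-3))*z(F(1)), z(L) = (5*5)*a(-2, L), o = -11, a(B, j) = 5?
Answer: 115862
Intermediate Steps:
F(M) = 6 + 2*(1 + M)**3 (F(M) = 6 + 2*(M + 1)**3 = 6 + 2*(1 + M)**3)
z(L) = 125 (z(L) = (5*5)*5 = 25*5 = 125)
l = -13 (l = -2 - 11 = -13)
k = 1125 (k = (6 - 1*(-3))*125 = (6 + 3)*125 = 9*125 = 1125)
k*103 + l = 1125*103 - 13 = 115875 - 13 = 115862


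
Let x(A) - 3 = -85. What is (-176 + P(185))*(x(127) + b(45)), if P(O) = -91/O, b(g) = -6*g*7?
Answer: 64387772/185 ≈ 3.4804e+5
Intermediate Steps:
b(g) = -42*g
x(A) = -82 (x(A) = 3 - 85 = -82)
(-176 + P(185))*(x(127) + b(45)) = (-176 - 91/185)*(-82 - 42*45) = (-176 - 91*1/185)*(-82 - 1890) = (-176 - 91/185)*(-1972) = -32651/185*(-1972) = 64387772/185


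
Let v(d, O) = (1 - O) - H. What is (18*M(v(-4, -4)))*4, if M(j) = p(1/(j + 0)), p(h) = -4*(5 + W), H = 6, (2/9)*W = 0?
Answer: -1440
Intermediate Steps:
W = 0 (W = (9/2)*0 = 0)
p(h) = -20 (p(h) = -4*(5 + 0) = -4*5 = -20)
v(d, O) = -5 - O (v(d, O) = (1 - O) - 1*6 = (1 - O) - 6 = -5 - O)
M(j) = -20
(18*M(v(-4, -4)))*4 = (18*(-20))*4 = -360*4 = -1440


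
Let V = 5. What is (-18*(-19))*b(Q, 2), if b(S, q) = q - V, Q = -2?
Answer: -1026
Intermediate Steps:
b(S, q) = -5 + q (b(S, q) = q - 1*5 = q - 5 = -5 + q)
(-18*(-19))*b(Q, 2) = (-18*(-19))*(-5 + 2) = 342*(-3) = -1026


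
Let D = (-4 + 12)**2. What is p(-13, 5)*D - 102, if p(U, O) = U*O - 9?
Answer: -4838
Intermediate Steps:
p(U, O) = -9 + O*U (p(U, O) = O*U - 9 = -9 + O*U)
D = 64 (D = 8**2 = 64)
p(-13, 5)*D - 102 = (-9 + 5*(-13))*64 - 102 = (-9 - 65)*64 - 102 = -74*64 - 102 = -4736 - 102 = -4838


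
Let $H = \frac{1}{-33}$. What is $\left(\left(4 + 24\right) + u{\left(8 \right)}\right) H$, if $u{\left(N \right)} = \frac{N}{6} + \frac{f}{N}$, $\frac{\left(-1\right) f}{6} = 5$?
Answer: $- \frac{307}{396} \approx -0.77525$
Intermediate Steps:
$H = - \frac{1}{33} \approx -0.030303$
$f = -30$ ($f = \left(-6\right) 5 = -30$)
$u{\left(N \right)} = - \frac{30}{N} + \frac{N}{6}$ ($u{\left(N \right)} = \frac{N}{6} - \frac{30}{N} = - \frac{30}{N} + \frac{N}{6}$)
$\left(\left(4 + 24\right) + u{\left(8 \right)}\right) H = \left(\left(4 + 24\right) + \left(- \frac{30}{8} + \frac{1}{6} \cdot 8\right)\right) \left(- \frac{1}{33}\right) = \left(28 + \left(\left(-30\right) \frac{1}{8} + \frac{4}{3}\right)\right) \left(- \frac{1}{33}\right) = \left(28 + \left(- \frac{15}{4} + \frac{4}{3}\right)\right) \left(- \frac{1}{33}\right) = \left(28 - \frac{29}{12}\right) \left(- \frac{1}{33}\right) = \frac{307}{12} \left(- \frac{1}{33}\right) = - \frac{307}{396}$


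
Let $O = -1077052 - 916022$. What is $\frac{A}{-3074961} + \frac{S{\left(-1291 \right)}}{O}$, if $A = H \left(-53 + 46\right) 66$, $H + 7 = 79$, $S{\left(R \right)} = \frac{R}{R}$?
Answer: $\frac{22098179525}{2042874940038} \approx 0.010817$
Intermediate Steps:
$S{\left(R \right)} = 1$
$H = 72$ ($H = -7 + 79 = 72$)
$A = -33264$ ($A = 72 \left(-53 + 46\right) 66 = 72 \left(-7\right) 66 = \left(-504\right) 66 = -33264$)
$O = -1993074$
$\frac{A}{-3074961} + \frac{S{\left(-1291 \right)}}{O} = - \frac{33264}{-3074961} + 1 \frac{1}{-1993074} = \left(-33264\right) \left(- \frac{1}{3074961}\right) + 1 \left(- \frac{1}{1993074}\right) = \frac{11088}{1024987} - \frac{1}{1993074} = \frac{22098179525}{2042874940038}$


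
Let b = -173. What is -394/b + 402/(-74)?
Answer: -20195/6401 ≈ -3.1550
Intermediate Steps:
-394/b + 402/(-74) = -394/(-173) + 402/(-74) = -394*(-1/173) + 402*(-1/74) = 394/173 - 201/37 = -20195/6401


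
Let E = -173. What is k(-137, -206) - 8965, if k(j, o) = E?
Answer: -9138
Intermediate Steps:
k(j, o) = -173
k(-137, -206) - 8965 = -173 - 8965 = -9138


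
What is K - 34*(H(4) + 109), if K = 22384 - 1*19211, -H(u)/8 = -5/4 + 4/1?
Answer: 215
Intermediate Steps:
H(u) = -22 (H(u) = -8*(-5/4 + 4/1) = -8*(-5*1/4 + 4*1) = -8*(-5/4 + 4) = -8*11/4 = -22)
K = 3173 (K = 22384 - 19211 = 3173)
K - 34*(H(4) + 109) = 3173 - 34*(-22 + 109) = 3173 - 34*87 = 3173 - 1*2958 = 3173 - 2958 = 215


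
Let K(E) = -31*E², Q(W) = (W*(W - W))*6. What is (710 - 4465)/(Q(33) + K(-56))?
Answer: 3755/97216 ≈ 0.038625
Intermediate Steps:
Q(W) = 0 (Q(W) = (W*0)*6 = 0*6 = 0)
(710 - 4465)/(Q(33) + K(-56)) = (710 - 4465)/(0 - 31*(-56)²) = -3755/(0 - 31*3136) = -3755/(0 - 97216) = -3755/(-97216) = -3755*(-1/97216) = 3755/97216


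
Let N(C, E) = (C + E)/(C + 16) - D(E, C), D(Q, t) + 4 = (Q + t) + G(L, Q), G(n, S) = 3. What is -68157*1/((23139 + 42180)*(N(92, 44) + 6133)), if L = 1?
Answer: -613413/3526790540 ≈ -0.00017393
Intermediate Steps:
D(Q, t) = -1 + Q + t (D(Q, t) = -4 + ((Q + t) + 3) = -4 + (3 + Q + t) = -1 + Q + t)
N(C, E) = 1 - C - E + (C + E)/(16 + C) (N(C, E) = (C + E)/(C + 16) - (-1 + E + C) = (C + E)/(16 + C) - (-1 + C + E) = (C + E)/(16 + C) + (1 - C - E) = 1 - C - E + (C + E)/(16 + C))
-68157*1/((23139 + 42180)*(N(92, 44) + 6133)) = -68157*1/((23139 + 42180)*((16 - 15*92 - 15*44 - 1*92*(-1 + 92 + 44))/(16 + 92) + 6133)) = -68157*1/(65319*((16 - 1380 - 660 - 1*92*135)/108 + 6133)) = -68157*1/(65319*((16 - 1380 - 660 - 12420)/108 + 6133)) = -68157*1/(65319*((1/108)*(-14444) + 6133)) = -68157*1/(65319*(-3611/27 + 6133)) = -68157/(65319*(161980/27)) = -68157/3526790540/9 = -68157*9/3526790540 = -613413/3526790540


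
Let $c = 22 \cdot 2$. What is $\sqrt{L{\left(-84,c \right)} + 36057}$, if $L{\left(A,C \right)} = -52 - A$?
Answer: $\sqrt{36089} \approx 189.97$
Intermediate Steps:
$c = 44$
$\sqrt{L{\left(-84,c \right)} + 36057} = \sqrt{\left(-52 - -84\right) + 36057} = \sqrt{\left(-52 + 84\right) + 36057} = \sqrt{32 + 36057} = \sqrt{36089}$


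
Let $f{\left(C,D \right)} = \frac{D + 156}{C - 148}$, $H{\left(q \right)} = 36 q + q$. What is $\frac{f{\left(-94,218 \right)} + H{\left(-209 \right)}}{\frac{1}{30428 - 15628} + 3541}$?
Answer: $- \frac{1259184000}{576474811} \approx -2.1843$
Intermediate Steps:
$H{\left(q \right)} = 37 q$
$f{\left(C,D \right)} = \frac{156 + D}{-148 + C}$
$\frac{f{\left(-94,218 \right)} + H{\left(-209 \right)}}{\frac{1}{30428 - 15628} + 3541} = \frac{\frac{156 + 218}{-148 - 94} + 37 \left(-209\right)}{\frac{1}{30428 - 15628} + 3541} = \frac{\frac{1}{-242} \cdot 374 - 7733}{\frac{1}{14800} + 3541} = \frac{\left(- \frac{1}{242}\right) 374 - 7733}{\frac{1}{14800} + 3541} = \frac{- \frac{17}{11} - 7733}{\frac{52406801}{14800}} = \left(- \frac{85080}{11}\right) \frac{14800}{52406801} = - \frac{1259184000}{576474811}$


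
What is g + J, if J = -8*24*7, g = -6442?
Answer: -7786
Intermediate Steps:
J = -1344 (J = -192*7 = -1344)
g + J = -6442 - 1344 = -7786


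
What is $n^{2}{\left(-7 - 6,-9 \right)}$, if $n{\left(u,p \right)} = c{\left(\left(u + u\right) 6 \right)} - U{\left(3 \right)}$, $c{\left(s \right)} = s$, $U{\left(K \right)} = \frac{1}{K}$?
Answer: $\frac{219961}{9} \approx 24440.0$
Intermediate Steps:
$n{\left(u,p \right)} = - \frac{1}{3} + 12 u$ ($n{\left(u,p \right)} = \left(u + u\right) 6 - \frac{1}{3} = 2 u 6 - \frac{1}{3} = 12 u - \frac{1}{3} = - \frac{1}{3} + 12 u$)
$n^{2}{\left(-7 - 6,-9 \right)} = \left(- \frac{1}{3} + 12 \left(-7 - 6\right)\right)^{2} = \left(- \frac{1}{3} + 12 \left(-13\right)\right)^{2} = \left(- \frac{1}{3} - 156\right)^{2} = \left(- \frac{469}{3}\right)^{2} = \frac{219961}{9}$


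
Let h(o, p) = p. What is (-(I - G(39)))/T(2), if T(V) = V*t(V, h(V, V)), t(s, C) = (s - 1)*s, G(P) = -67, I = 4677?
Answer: -1186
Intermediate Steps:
t(s, C) = s*(-1 + s) (t(s, C) = (-1 + s)*s = s*(-1 + s))
T(V) = V²*(-1 + V) (T(V) = V*(V*(-1 + V)) = V²*(-1 + V))
(-(I - G(39)))/T(2) = (-(4677 - 1*(-67)))/((2²*(-1 + 2))) = (-(4677 + 67))/((4*1)) = -1*4744/4 = -4744*¼ = -1186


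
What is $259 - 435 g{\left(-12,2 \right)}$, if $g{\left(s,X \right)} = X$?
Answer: $-611$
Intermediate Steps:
$259 - 435 g{\left(-12,2 \right)} = 259 - 870 = -611$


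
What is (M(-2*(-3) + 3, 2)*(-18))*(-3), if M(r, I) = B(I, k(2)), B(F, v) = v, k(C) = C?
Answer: 108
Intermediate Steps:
M(r, I) = 2
(M(-2*(-3) + 3, 2)*(-18))*(-3) = (2*(-18))*(-3) = -36*(-3) = 108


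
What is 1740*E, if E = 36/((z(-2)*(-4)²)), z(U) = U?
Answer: -3915/2 ≈ -1957.5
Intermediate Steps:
E = -9/8 (E = 36/((-2*(-4)²)) = 36/((-2*16)) = 36/(-32) = 36*(-1/32) = -9/8 ≈ -1.1250)
1740*E = 1740*(-9/8) = -3915/2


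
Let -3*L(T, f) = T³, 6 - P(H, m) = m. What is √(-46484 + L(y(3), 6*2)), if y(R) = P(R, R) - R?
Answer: 2*I*√11621 ≈ 215.6*I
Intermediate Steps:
P(H, m) = 6 - m
y(R) = 6 - 2*R (y(R) = (6 - R) - R = 6 - 2*R)
L(T, f) = -T³/3
√(-46484 + L(y(3), 6*2)) = √(-46484 - (6 - 2*3)³/3) = √(-46484 - (6 - 6)³/3) = √(-46484 - ⅓*0³) = √(-46484 - ⅓*0) = √(-46484 + 0) = √(-46484) = 2*I*√11621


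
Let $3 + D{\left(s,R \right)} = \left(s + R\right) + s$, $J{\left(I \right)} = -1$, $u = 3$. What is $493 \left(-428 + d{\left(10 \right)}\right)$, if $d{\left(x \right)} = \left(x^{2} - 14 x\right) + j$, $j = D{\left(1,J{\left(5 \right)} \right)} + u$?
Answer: $-230231$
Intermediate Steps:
$D{\left(s,R \right)} = -3 + R + 2 s$ ($D{\left(s,R \right)} = -3 + \left(\left(s + R\right) + s\right) = -3 + \left(\left(R + s\right) + s\right) = -3 + \left(R + 2 s\right) = -3 + R + 2 s$)
$j = 1$ ($j = \left(-3 - 1 + 2 \cdot 1\right) + 3 = \left(-3 - 1 + 2\right) + 3 = -2 + 3 = 1$)
$d{\left(x \right)} = 1 + x^{2} - 14 x$ ($d{\left(x \right)} = \left(x^{2} - 14 x\right) + 1 = 1 + x^{2} - 14 x$)
$493 \left(-428 + d{\left(10 \right)}\right) = 493 \left(-428 + \left(1 + 10^{2} - 140\right)\right) = 493 \left(-428 + \left(1 + 100 - 140\right)\right) = 493 \left(-428 - 39\right) = 493 \left(-467\right) = -230231$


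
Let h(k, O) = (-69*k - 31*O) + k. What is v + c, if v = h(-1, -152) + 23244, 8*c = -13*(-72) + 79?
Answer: 225207/8 ≈ 28151.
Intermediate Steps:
h(k, O) = -68*k - 31*O
c = 1015/8 (c = (-13*(-72) + 79)/8 = (936 + 79)/8 = (⅛)*1015 = 1015/8 ≈ 126.88)
v = 28024 (v = (-68*(-1) - 31*(-152)) + 23244 = (68 + 4712) + 23244 = 4780 + 23244 = 28024)
v + c = 28024 + 1015/8 = 225207/8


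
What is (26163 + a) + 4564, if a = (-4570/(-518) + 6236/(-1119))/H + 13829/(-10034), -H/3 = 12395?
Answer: 3322556786043132871/108136356642090 ≈ 30726.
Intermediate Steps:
H = -37185 (H = -3*12395 = -37185)
a = -149044498366559/108136356642090 (a = (-4570/(-518) + 6236/(-1119))/(-37185) + 13829/(-10034) = (-4570*(-1/518) + 6236*(-1/1119))*(-1/37185) + 13829*(-1/10034) = (2285/259 - 6236/1119)*(-1/37185) - 13829/10034 = (941791/289821)*(-1/37185) - 13829/10034 = -941791/10776993885 - 13829/10034 = -149044498366559/108136356642090 ≈ -1.3783)
(26163 + a) + 4564 = (26163 - 149044498366559/108136356642090) + 4564 = 2829022454328634111/108136356642090 + 4564 = 3322556786043132871/108136356642090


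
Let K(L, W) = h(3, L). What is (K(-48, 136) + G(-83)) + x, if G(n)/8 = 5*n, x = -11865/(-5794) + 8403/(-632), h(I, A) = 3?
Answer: -6093702719/1830904 ≈ -3328.3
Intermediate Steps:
K(L, W) = 3
x = -20594151/1830904 (x = -11865*(-1/5794) + 8403*(-1/632) = 11865/5794 - 8403/632 = -20594151/1830904 ≈ -11.248)
G(n) = 40*n (G(n) = 8*(5*n) = 40*n)
(K(-48, 136) + G(-83)) + x = (3 + 40*(-83)) - 20594151/1830904 = (3 - 3320) - 20594151/1830904 = -3317 - 20594151/1830904 = -6093702719/1830904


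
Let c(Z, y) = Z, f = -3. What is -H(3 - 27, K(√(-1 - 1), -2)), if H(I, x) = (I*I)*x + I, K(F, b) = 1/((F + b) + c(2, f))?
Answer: 24 + 288*I*√2 ≈ 24.0 + 407.29*I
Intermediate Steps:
K(F, b) = 1/(2 + F + b) (K(F, b) = 1/((F + b) + 2) = 1/(2 + F + b))
H(I, x) = I + x*I² (H(I, x) = I²*x + I = x*I² + I = I + x*I²)
-H(3 - 27, K(√(-1 - 1), -2)) = -(3 - 27)*(1 + (3 - 27)/(2 + √(-1 - 1) - 2)) = -(-24)*(1 - 24/(2 + √(-2) - 2)) = -(-24)*(1 - 24/(2 + I*√2 - 2)) = -(-24)*(1 - 24*(-I*√2/2)) = -(-24)*(1 - (-12)*I*√2) = -(-24)*(1 + 12*I*√2) = -(-24 - 288*I*√2) = 24 + 288*I*√2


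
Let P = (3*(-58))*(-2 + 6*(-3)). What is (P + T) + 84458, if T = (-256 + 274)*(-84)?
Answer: 86426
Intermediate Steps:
T = -1512 (T = 18*(-84) = -1512)
P = 3480 (P = -174*(-2 - 18) = -174*(-20) = 3480)
(P + T) + 84458 = (3480 - 1512) + 84458 = 1968 + 84458 = 86426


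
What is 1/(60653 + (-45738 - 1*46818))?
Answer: -1/31903 ≈ -3.1345e-5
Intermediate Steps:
1/(60653 + (-45738 - 1*46818)) = 1/(60653 + (-45738 - 46818)) = 1/(60653 - 92556) = 1/(-31903) = -1/31903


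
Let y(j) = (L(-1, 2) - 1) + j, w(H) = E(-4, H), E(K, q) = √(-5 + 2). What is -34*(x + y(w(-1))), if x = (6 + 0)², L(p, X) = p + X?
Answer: -1224 - 34*I*√3 ≈ -1224.0 - 58.89*I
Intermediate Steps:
L(p, X) = X + p
x = 36 (x = 6² = 36)
E(K, q) = I*√3 (E(K, q) = √(-3) = I*√3)
w(H) = I*√3
y(j) = j (y(j) = ((2 - 1) - 1) + j = (1 - 1) + j = 0 + j = j)
-34*(x + y(w(-1))) = -34*(36 + I*√3) = -1224 - 34*I*√3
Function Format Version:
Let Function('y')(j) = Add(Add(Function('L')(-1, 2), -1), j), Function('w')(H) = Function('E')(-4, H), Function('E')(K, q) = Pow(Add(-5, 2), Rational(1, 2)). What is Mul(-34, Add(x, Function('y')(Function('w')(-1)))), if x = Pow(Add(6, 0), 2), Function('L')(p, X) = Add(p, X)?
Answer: Add(-1224, Mul(-34, I, Pow(3, Rational(1, 2)))) ≈ Add(-1224.0, Mul(-58.890, I))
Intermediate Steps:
Function('L')(p, X) = Add(X, p)
x = 36 (x = Pow(6, 2) = 36)
Function('E')(K, q) = Mul(I, Pow(3, Rational(1, 2))) (Function('E')(K, q) = Pow(-3, Rational(1, 2)) = Mul(I, Pow(3, Rational(1, 2))))
Function('w')(H) = Mul(I, Pow(3, Rational(1, 2)))
Function('y')(j) = j (Function('y')(j) = Add(Add(Add(2, -1), -1), j) = Add(Add(1, -1), j) = Add(0, j) = j)
Mul(-34, Add(x, Function('y')(Function('w')(-1)))) = Mul(-34, Add(36, Mul(I, Pow(3, Rational(1, 2))))) = Add(-1224, Mul(-34, I, Pow(3, Rational(1, 2))))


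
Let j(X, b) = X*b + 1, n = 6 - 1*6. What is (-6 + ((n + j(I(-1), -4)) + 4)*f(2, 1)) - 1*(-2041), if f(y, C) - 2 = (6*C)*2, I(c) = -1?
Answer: 2161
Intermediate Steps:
n = 0 (n = 6 - 6 = 0)
j(X, b) = 1 + X*b
f(y, C) = 2 + 12*C (f(y, C) = 2 + (6*C)*2 = 2 + 12*C)
(-6 + ((n + j(I(-1), -4)) + 4)*f(2, 1)) - 1*(-2041) = (-6 + ((0 + (1 - 1*(-4))) + 4)*(2 + 12*1)) - 1*(-2041) = (-6 + ((0 + (1 + 4)) + 4)*(2 + 12)) + 2041 = (-6 + ((0 + 5) + 4)*14) + 2041 = (-6 + (5 + 4)*14) + 2041 = (-6 + 9*14) + 2041 = (-6 + 126) + 2041 = 120 + 2041 = 2161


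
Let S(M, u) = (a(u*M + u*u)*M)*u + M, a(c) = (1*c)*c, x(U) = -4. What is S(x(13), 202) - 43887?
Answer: -1292541496819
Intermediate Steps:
a(c) = c**2 (a(c) = c*c = c**2)
S(M, u) = M + M*u*(u**2 + M*u)**2 (S(M, u) = ((u*M + u*u)**2*M)*u + M = ((M*u + u**2)**2*M)*u + M = ((u**2 + M*u)**2*M)*u + M = (M*(u**2 + M*u)**2)*u + M = M*u*(u**2 + M*u)**2 + M = M + M*u*(u**2 + M*u)**2)
S(x(13), 202) - 43887 = -4*(1 + 202**3*(-4 + 202)**2) - 43887 = -4*(1 + 8242408*198**2) - 43887 = -4*(1 + 8242408*39204) - 43887 = -4*(1 + 323135363232) - 43887 = -4*323135363233 - 43887 = -1292541452932 - 43887 = -1292541496819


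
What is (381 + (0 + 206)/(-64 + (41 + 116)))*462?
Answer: 5488406/31 ≈ 1.7705e+5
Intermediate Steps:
(381 + (0 + 206)/(-64 + (41 + 116)))*462 = (381 + 206/(-64 + 157))*462 = (381 + 206/93)*462 = (35639/93)*462 = 5488406/31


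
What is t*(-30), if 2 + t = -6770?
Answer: 203160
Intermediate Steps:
t = -6772 (t = -2 - 6770 = -6772)
t*(-30) = -6772*(-30) = 203160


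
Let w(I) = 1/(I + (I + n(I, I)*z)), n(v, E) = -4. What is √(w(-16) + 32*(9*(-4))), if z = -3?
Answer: I*√115205/10 ≈ 33.942*I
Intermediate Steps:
w(I) = 1/(12 + 2*I) (w(I) = 1/(I + (I - 4*(-3))) = 1/(I + (I + 12)) = 1/(I + (12 + I)) = 1/(12 + 2*I))
√(w(-16) + 32*(9*(-4))) = √(1/(2*(6 - 16)) + 32*(9*(-4))) = √((½)/(-10) + 32*(-36)) = √((½)*(-⅒) - 1152) = √(-1/20 - 1152) = √(-23041/20) = I*√115205/10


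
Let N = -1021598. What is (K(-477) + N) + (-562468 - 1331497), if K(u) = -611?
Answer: -2916174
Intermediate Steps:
(K(-477) + N) + (-562468 - 1331497) = (-611 - 1021598) + (-562468 - 1331497) = -1022209 - 1893965 = -2916174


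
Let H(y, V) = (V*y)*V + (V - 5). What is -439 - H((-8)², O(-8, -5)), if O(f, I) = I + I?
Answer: -6824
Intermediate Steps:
O(f, I) = 2*I
H(y, V) = -5 + V + y*V² (H(y, V) = y*V² + (-5 + V) = -5 + V + y*V²)
-439 - H((-8)², O(-8, -5)) = -439 - (-5 + 2*(-5) + (-8)²*(2*(-5))²) = -439 - (-5 - 10 + 64*(-10)²) = -439 - (-5 - 10 + 64*100) = -439 - (-5 - 10 + 6400) = -439 - 1*6385 = -439 - 6385 = -6824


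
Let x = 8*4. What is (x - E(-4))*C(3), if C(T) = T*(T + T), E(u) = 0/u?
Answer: 576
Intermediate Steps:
E(u) = 0
C(T) = 2*T² (C(T) = T*(2*T) = 2*T²)
x = 32
(x - E(-4))*C(3) = (32 - 1*0)*(2*3²) = (32 + 0)*(2*9) = 32*18 = 576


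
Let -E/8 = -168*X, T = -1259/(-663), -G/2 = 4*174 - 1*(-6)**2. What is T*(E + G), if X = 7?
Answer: 3394264/221 ≈ 15359.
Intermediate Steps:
G = -1320 (G = -2*(4*174 - 1*(-6)**2) = -2*(696 - 1*36) = -2*(696 - 36) = -2*660 = -1320)
T = 1259/663 (T = -1259*(-1/663) = 1259/663 ≈ 1.8989)
E = 9408 (E = -(-1344)*7 = -8*(-1176) = 9408)
T*(E + G) = 1259*(9408 - 1320)/663 = (1259/663)*8088 = 3394264/221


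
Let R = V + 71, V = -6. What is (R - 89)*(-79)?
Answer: 1896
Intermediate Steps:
R = 65 (R = -6 + 71 = 65)
(R - 89)*(-79) = (65 - 89)*(-79) = -24*(-79) = 1896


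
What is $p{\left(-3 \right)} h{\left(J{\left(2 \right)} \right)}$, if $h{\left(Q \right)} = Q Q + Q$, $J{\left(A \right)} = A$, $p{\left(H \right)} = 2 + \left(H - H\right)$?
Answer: $12$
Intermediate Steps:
$p{\left(H \right)} = 2$ ($p{\left(H \right)} = 2 + 0 = 2$)
$h{\left(Q \right)} = Q + Q^{2}$ ($h{\left(Q \right)} = Q^{2} + Q = Q + Q^{2}$)
$p{\left(-3 \right)} h{\left(J{\left(2 \right)} \right)} = 2 \cdot 2 \left(1 + 2\right) = 2 \cdot 2 \cdot 3 = 2 \cdot 6 = 12$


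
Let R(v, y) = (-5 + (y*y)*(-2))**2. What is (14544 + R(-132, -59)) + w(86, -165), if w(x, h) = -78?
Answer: 48553555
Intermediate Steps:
R(v, y) = (-5 - 2*y**2)**2 (R(v, y) = (-5 + y**2*(-2))**2 = (-5 - 2*y**2)**2)
(14544 + R(-132, -59)) + w(86, -165) = (14544 + (5 + 2*(-59)**2)**2) - 78 = (14544 + (5 + 2*3481)**2) - 78 = (14544 + (5 + 6962)**2) - 78 = (14544 + 6967**2) - 78 = (14544 + 48539089) - 78 = 48553633 - 78 = 48553555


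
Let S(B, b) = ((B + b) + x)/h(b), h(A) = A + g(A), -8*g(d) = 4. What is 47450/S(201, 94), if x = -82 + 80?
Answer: 4436575/293 ≈ 15142.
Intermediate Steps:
x = -2
g(d) = -½ (g(d) = -⅛*4 = -½)
h(A) = -½ + A (h(A) = A - ½ = -½ + A)
S(B, b) = (-2 + B + b)/(-½ + b) (S(B, b) = ((B + b) - 2)/(-½ + b) = (-2 + B + b)/(-½ + b))
47450/S(201, 94) = 47450/((2*(-2 + 201 + 94)/(-1 + 2*94))) = 47450/((2*293/(-1 + 188))) = 47450/((2*293/187)) = 47450/((2*(1/187)*293)) = 47450/(586/187) = 47450*(187/586) = 4436575/293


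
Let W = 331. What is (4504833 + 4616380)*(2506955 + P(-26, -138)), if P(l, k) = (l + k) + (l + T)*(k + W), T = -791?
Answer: 21426732670430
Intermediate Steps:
P(l, k) = k + l + (-791 + l)*(331 + k) (P(l, k) = (l + k) + (l - 791)*(k + 331) = (k + l) + (-791 + l)*(331 + k) = k + l + (-791 + l)*(331 + k))
(4504833 + 4616380)*(2506955 + P(-26, -138)) = (4504833 + 4616380)*(2506955 + (-261821 - 790*(-138) + 332*(-26) - 138*(-26))) = 9121213*(2506955 + (-261821 + 109020 - 8632 + 3588)) = 9121213*(2506955 - 157845) = 9121213*2349110 = 21426732670430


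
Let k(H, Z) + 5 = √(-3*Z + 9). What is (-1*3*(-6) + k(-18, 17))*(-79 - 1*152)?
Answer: -3003 - 231*I*√42 ≈ -3003.0 - 1497.1*I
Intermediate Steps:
k(H, Z) = -5 + √(9 - 3*Z) (k(H, Z) = -5 + √(-3*Z + 9) = -5 + √(9 - 3*Z))
(-1*3*(-6) + k(-18, 17))*(-79 - 1*152) = (-1*3*(-6) + (-5 + √(9 - 3*17)))*(-79 - 1*152) = (-3*(-6) + (-5 + √(9 - 51)))*(-79 - 152) = (18 + (-5 + √(-42)))*(-231) = (18 + (-5 + I*√42))*(-231) = (13 + I*√42)*(-231) = -3003 - 231*I*√42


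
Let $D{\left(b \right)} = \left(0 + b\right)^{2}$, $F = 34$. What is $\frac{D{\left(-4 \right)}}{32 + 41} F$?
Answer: $\frac{544}{73} \approx 7.4521$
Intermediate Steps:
$D{\left(b \right)} = b^{2}$
$\frac{D{\left(-4 \right)}}{32 + 41} F = \frac{\left(-4\right)^{2}}{32 + 41} \cdot 34 = \frac{1}{73} \cdot 16 \cdot 34 = \frac{16}{73} \cdot 34 = \frac{544}{73}$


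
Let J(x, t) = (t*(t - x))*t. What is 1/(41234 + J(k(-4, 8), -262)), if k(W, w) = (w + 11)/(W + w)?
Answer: -1/18269553 ≈ -5.4736e-8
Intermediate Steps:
k(W, w) = (11 + w)/(W + w)
J(x, t) = t²*(t - x)
1/(41234 + J(k(-4, 8), -262)) = 1/(41234 + (-262)²*(-262 - (11 + 8)/(-4 + 8))) = 1/(41234 + 68644*(-262 - 19/4)) = 1/(41234 + 68644*(-1067/4)) = 1/(41234 - 18310787) = 1/(-18269553) = -1/18269553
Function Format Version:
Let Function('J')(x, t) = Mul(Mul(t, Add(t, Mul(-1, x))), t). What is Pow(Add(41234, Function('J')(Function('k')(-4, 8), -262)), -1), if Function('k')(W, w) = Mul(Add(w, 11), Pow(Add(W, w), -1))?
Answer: Rational(-1, 18269553) ≈ -5.4736e-8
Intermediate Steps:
Function('k')(W, w) = Mul(Pow(Add(W, w), -1), Add(11, w)) (Function('k')(W, w) = Mul(Add(11, w), Pow(Add(W, w), -1)) = Mul(Pow(Add(W, w), -1), Add(11, w)))
Function('J')(x, t) = Mul(Pow(t, 2), Add(t, Mul(-1, x)))
Pow(Add(41234, Function('J')(Function('k')(-4, 8), -262)), -1) = Pow(Add(41234, Mul(Pow(-262, 2), Add(-262, Mul(-1, Mul(Pow(Add(-4, 8), -1), Add(11, 8)))))), -1) = Pow(Add(41234, Mul(68644, Add(-262, Mul(-1, Mul(Pow(4, -1), 19))))), -1) = Pow(Add(41234, Mul(68644, Add(-262, Mul(-1, Mul(Rational(1, 4), 19))))), -1) = Pow(Add(41234, Mul(68644, Add(-262, Mul(-1, Rational(19, 4))))), -1) = Pow(Add(41234, Mul(68644, Add(-262, Rational(-19, 4)))), -1) = Pow(Add(41234, Mul(68644, Rational(-1067, 4))), -1) = Pow(Add(41234, -18310787), -1) = Pow(-18269553, -1) = Rational(-1, 18269553)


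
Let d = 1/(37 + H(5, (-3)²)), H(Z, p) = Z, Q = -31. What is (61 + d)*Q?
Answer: -79453/42 ≈ -1891.7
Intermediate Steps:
d = 1/42 (d = 1/(37 + 5) = 1/42 ≈ 0.023810)
(61 + d)*Q = (61 + 1/42)*(-31) = (2563/42)*(-31) = -79453/42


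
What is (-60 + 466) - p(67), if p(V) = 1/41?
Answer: 16645/41 ≈ 405.98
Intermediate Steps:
p(V) = 1/41
(-60 + 466) - p(67) = (-60 + 466) - 1*1/41 = 406 - 1/41 = 16645/41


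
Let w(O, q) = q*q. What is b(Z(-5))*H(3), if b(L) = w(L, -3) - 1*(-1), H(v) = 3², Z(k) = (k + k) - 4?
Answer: 90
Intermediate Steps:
Z(k) = -4 + 2*k (Z(k) = 2*k - 4 = -4 + 2*k)
w(O, q) = q²
H(v) = 9
b(L) = 10 (b(L) = (-3)² - 1*(-1) = 9 + 1 = 10)
b(Z(-5))*H(3) = 10*9 = 90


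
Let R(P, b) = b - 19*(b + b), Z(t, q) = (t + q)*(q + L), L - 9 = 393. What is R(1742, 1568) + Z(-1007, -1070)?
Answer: 1329420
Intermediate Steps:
L = 402 (L = 9 + 393 = 402)
Z(t, q) = (402 + q)*(q + t) (Z(t, q) = (t + q)*(q + 402) = (q + t)*(402 + q) = (402 + q)*(q + t))
R(P, b) = -37*b (R(P, b) = b - 38*b = -37*b)
R(1742, 1568) + Z(-1007, -1070) = -37*1568 + ((-1070)² + 402*(-1070) + 402*(-1007) - 1070*(-1007)) = -58016 + (1144900 - 430140 - 404814 + 1077490) = -58016 + 1387436 = 1329420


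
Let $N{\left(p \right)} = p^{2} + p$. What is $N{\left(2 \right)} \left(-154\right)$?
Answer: $-924$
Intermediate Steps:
$N{\left(p \right)} = p + p^{2}$
$N{\left(2 \right)} \left(-154\right) = 2 \left(1 + 2\right) \left(-154\right) = 2 \cdot 3 \left(-154\right) = 6 \left(-154\right) = -924$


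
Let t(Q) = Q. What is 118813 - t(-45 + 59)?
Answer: 118799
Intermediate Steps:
118813 - t(-45 + 59) = 118813 - (-45 + 59) = 118813 - 1*14 = 118813 - 14 = 118799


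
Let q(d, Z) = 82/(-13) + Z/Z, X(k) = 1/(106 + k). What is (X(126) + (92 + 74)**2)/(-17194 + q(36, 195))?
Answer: -83108909/51873112 ≈ -1.6022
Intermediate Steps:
q(d, Z) = -69/13 (q(d, Z) = 82*(-1/13) + 1 = -82/13 + 1 = -69/13)
(X(126) + (92 + 74)**2)/(-17194 + q(36, 195)) = (1/(106 + 126) + (92 + 74)**2)/(-17194 - 69/13) = (1/232 + 166**2)/(-223591/13) = (1/232 + 27556)*(-13/223591) = (6392993/232)*(-13/223591) = -83108909/51873112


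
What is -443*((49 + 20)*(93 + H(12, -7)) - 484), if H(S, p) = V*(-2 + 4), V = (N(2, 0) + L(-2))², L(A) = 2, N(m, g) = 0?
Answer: -2872855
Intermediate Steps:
V = 4 (V = (0 + 2)² = 2² = 4)
H(S, p) = 8 (H(S, p) = 4*(-2 + 4) = 4*2 = 8)
-443*((49 + 20)*(93 + H(12, -7)) - 484) = -443*((49 + 20)*(93 + 8) - 484) = -443*(69*101 - 484) = -443*(6969 - 484) = -443*6485 = -2872855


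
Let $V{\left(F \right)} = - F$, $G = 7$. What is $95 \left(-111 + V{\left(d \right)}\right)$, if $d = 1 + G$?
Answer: $-11305$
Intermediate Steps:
$d = 8$ ($d = 1 + 7 = 8$)
$95 \left(-111 + V{\left(d \right)}\right) = 95 \left(-111 - 8\right) = 95 \left(-119\right) = -11305$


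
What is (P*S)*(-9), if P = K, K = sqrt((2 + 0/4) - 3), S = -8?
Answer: 72*I ≈ 72.0*I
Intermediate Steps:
K = I (K = sqrt((2 + 0*(1/4)) - 3) = sqrt((2 + 0) - 3) = sqrt(2 - 3) = sqrt(-1) = I ≈ 1.0*I)
P = I ≈ 1.0*I
(P*S)*(-9) = (I*(-8))*(-9) = -8*I*(-9) = 72*I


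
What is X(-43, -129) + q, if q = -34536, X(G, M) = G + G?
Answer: -34622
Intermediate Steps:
X(G, M) = 2*G
X(-43, -129) + q = 2*(-43) - 34536 = -86 - 34536 = -34622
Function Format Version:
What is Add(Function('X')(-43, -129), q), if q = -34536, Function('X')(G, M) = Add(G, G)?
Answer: -34622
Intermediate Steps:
Function('X')(G, M) = Mul(2, G)
Add(Function('X')(-43, -129), q) = Add(Mul(2, -43), -34536) = Add(-86, -34536) = -34622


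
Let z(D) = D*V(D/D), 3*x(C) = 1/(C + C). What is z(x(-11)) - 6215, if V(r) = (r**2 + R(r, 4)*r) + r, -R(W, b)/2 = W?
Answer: -6215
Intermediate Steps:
x(C) = 1/(6*C) (x(C) = 1/(3*(C + C)) = 1/(3*((2*C))) = (1/(2*C))/3 = 1/(6*C))
R(W, b) = -2*W
V(r) = r - r**2 (V(r) = (r**2 + (-2*r)*r) + r = (r**2 - 2*r**2) + r = -r**2 + r = r - r**2)
z(D) = 0 (z(D) = D*((D/D)*(1 - D/D)) = D*(1*(1 - 1*1)) = D*(1*(1 - 1)) = D*(1*0) = D*0 = 0)
z(x(-11)) - 6215 = 0 - 6215 = -6215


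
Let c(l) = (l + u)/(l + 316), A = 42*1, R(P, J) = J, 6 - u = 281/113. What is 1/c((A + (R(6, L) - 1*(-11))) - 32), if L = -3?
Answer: 37742/2431 ≈ 15.525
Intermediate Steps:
u = 397/113 (u = 6 - 281/113 = 397/113 ≈ 3.5133)
A = 42
c(l) = (397/113 + l)/(316 + l) (c(l) = (l + 397/113)/(l + 316) = (397/113 + l)/(316 + l))
1/c((A + (R(6, L) - 1*(-11))) - 32) = 1/((397/113 + ((42 + (-3 - 1*(-11))) - 32))/(316 + ((42 + (-3 - 1*(-11))) - 32))) = 1/((397/113 + ((42 + (-3 + 11)) - 32))/(316 + ((42 + (-3 + 11)) - 32))) = 1/((397/113 + ((42 + 8) - 32))/(316 + ((42 + 8) - 32))) = 1/((397/113 + (50 - 32))/(316 + (50 - 32))) = 1/((397/113 + 18)/(316 + 18)) = 1/((2431/113)/334) = 1/((1/334)*(2431/113)) = 1/(2431/37742) = 37742/2431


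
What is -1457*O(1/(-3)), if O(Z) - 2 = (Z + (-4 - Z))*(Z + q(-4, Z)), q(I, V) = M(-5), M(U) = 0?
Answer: -14570/3 ≈ -4856.7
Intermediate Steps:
q(I, V) = 0
O(Z) = 2 - 4*Z (O(Z) = 2 + (Z + (-4 - Z))*(Z + 0) = 2 - 4*Z)
-1457*O(1/(-3)) = -1457*(2 - 4/(-3)) = -1457*(2 - 4*(-⅓)) = -1457*(2 + 4/3) = -1457*10/3 = -14570/3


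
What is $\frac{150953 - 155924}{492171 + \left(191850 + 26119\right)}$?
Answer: $- \frac{4971}{710140} \approx -0.007$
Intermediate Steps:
$\frac{150953 - 155924}{492171 + \left(191850 + 26119\right)} = - \frac{4971}{492171 + 217969} = - \frac{4971}{710140}$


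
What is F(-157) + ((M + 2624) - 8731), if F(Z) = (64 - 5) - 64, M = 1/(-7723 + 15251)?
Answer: -46011135/7528 ≈ -6112.0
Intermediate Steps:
M = 1/7528 ≈ 0.00013284
F(Z) = -5 (F(Z) = 59 - 64 = -5)
F(-157) + ((M + 2624) - 8731) = -5 + ((1/7528 + 2624) - 8731) = -5 + (19753473/7528 - 8731) = -5 - 45973495/7528 = -46011135/7528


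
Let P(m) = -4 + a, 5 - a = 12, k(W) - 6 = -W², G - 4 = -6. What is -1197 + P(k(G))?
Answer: -1208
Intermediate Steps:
G = -2 (G = 4 - 6 = -2)
k(W) = 6 - W²
a = -7 (a = 5 - 1*12 = 5 - 12 = -7)
P(m) = -11 (P(m) = -4 - 7 = -11)
-1197 + P(k(G)) = -1197 - 11 = -1208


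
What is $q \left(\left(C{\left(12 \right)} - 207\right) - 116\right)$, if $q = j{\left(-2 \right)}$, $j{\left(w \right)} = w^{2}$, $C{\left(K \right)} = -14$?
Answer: $-1348$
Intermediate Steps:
$q = 4$ ($q = \left(-2\right)^{2} = 4$)
$q \left(\left(C{\left(12 \right)} - 207\right) - 116\right) = 4 \left(\left(-14 - 207\right) - 116\right) = 4 \left(-221 - 116\right) = 4 \left(-337\right) = -1348$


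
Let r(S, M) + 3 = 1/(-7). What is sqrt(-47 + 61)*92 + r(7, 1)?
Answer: -22/7 + 92*sqrt(14) ≈ 341.09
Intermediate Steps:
r(S, M) = -22/7 (r(S, M) = -3 + 1/(-7) = -3 - 1/7 = -22/7)
sqrt(-47 + 61)*92 + r(7, 1) = sqrt(-47 + 61)*92 - 22/7 = sqrt(14)*92 - 22/7 = 92*sqrt(14) - 22/7 = -22/7 + 92*sqrt(14)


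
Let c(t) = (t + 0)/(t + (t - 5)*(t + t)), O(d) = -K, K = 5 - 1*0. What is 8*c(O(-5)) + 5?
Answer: 87/19 ≈ 4.5789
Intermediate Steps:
K = 5 (K = 5 + 0 = 5)
O(d) = -5 (O(d) = -1*5 = -5)
c(t) = t/(t + 2*t*(-5 + t)) (c(t) = t/(t + (-5 + t)*(2*t)) = t/(t + 2*t*(-5 + t)))
8*c(O(-5)) + 5 = 8/(-9 + 2*(-5)) + 5 = 8/(-9 - 10) + 5 = 8/(-19) + 5 = 8*(-1/19) + 5 = -8/19 + 5 = 87/19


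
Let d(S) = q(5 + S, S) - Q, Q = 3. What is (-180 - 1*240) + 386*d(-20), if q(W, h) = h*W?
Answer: 114222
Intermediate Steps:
q(W, h) = W*h
d(S) = -3 + S*(5 + S) (d(S) = (5 + S)*S - 1*3 = S*(5 + S) - 3 = -3 + S*(5 + S))
(-180 - 1*240) + 386*d(-20) = (-180 - 1*240) + 386*(-3 - 20*(5 - 20)) = (-180 - 240) + 386*(-3 - 20*(-15)) = -420 + 386*(-3 + 300) = -420 + 386*297 = -420 + 114642 = 114222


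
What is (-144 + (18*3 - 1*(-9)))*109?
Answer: -8829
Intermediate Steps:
(-144 + (18*3 - 1*(-9)))*109 = (-144 + (54 + 9))*109 = (-144 + 63)*109 = -81*109 = -8829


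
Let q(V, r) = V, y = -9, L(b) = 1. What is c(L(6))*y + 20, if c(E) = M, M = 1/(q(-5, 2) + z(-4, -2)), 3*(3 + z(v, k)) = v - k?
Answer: 547/26 ≈ 21.038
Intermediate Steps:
z(v, k) = -3 - k/3 + v/3 (z(v, k) = -3 + (v - k)/3 = -3 + (-k/3 + v/3) = -3 - k/3 + v/3)
M = -3/26 (M = 1/(-5 + (-3 - ⅓*(-2) + (⅓)*(-4))) = 1/(-5 + (-3 + ⅔ - 4/3)) = 1/(-5 - 11/3) = 1/(-26/3) = -3/26 ≈ -0.11538)
c(E) = -3/26
c(L(6))*y + 20 = -3/26*(-9) + 20 = 27/26 + 20 = 547/26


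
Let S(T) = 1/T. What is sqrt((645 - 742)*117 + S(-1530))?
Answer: I*sqrt(2951875070)/510 ≈ 106.53*I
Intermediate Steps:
sqrt((645 - 742)*117 + S(-1530)) = sqrt((645 - 742)*117 + 1/(-1530)) = sqrt(-97*117 - 1/1530) = sqrt(-11349 - 1/1530) = sqrt(-17363971/1530) = I*sqrt(2951875070)/510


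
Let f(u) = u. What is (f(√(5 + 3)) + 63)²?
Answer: 3977 + 252*√2 ≈ 4333.4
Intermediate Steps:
(f(√(5 + 3)) + 63)² = (√(5 + 3) + 63)² = (√8 + 63)² = (2*√2 + 63)² = (63 + 2*√2)²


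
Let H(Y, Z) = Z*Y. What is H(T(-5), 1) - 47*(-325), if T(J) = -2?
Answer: 15273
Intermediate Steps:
H(Y, Z) = Y*Z
H(T(-5), 1) - 47*(-325) = -2*1 - 47*(-325) = -2 + 15275 = 15273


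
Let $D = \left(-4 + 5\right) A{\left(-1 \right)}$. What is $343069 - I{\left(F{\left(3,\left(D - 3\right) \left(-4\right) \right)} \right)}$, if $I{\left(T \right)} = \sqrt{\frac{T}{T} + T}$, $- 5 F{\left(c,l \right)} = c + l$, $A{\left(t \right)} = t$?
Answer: $343069 - \frac{i \sqrt{70}}{5} \approx 3.4307 \cdot 10^{5} - 1.6733 i$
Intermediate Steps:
$D = -1$ ($D = \left(-4 + 5\right) \left(-1\right) = 1 \left(-1\right) = -1$)
$F{\left(c,l \right)} = - \frac{c}{5} - \frac{l}{5}$ ($F{\left(c,l \right)} = - \frac{c + l}{5} = - \frac{c}{5} - \frac{l}{5}$)
$I{\left(T \right)} = \sqrt{1 + T}$
$343069 - I{\left(F{\left(3,\left(D - 3\right) \left(-4\right) \right)} \right)} = 343069 - \sqrt{1 - \left(\frac{3}{5} + \frac{\left(-1 - 3\right) \left(-4\right)}{5}\right)} = 343069 - \sqrt{1 - \left(\frac{3}{5} + \frac{\left(-4\right) \left(-4\right)}{5}\right)} = 343069 - \sqrt{1 - \frac{19}{5}} = 343069 - \sqrt{- \frac{14}{5}} = 343069 - \frac{i \sqrt{70}}{5}$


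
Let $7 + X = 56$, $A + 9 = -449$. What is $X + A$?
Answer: $-409$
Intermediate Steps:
$A = -458$ ($A = -9 - 449 = -458$)
$X = 49$ ($X = -7 + 56 = 49$)
$X + A = 49 - 458 = -409$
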